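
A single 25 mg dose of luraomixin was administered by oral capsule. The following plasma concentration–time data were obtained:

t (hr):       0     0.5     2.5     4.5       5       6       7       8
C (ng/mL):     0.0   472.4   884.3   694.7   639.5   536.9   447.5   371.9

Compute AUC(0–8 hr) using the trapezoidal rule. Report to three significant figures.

AUC = 4880 ng/mL·hr

Trapezoidal AUC_0→8:
  [0→0.5]: (0.0+472.4)/2 × 0.5 = 118.1
  [0.5→2.5]: (472.4+884.3)/2 × 2 = 1356.7
  [2.5→4.5]: (884.3+694.7)/2 × 2 = 1579.0
  [4.5→5]: (694.7+639.5)/2 × 0.5 = 333.55
  [5→6]: (639.5+536.9)/2 × 1 = 588.2
  [6→7]: (536.9+447.5)/2 × 1 = 492.2
  [7→8]: (447.5+371.9)/2 × 1 = 409.7
  Sum = 4877.45 ng/mL·hr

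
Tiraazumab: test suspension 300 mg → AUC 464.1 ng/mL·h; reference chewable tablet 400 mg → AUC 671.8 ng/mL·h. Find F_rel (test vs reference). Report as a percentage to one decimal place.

F_rel = (AUC_test/D_test) / (AUC_ref/D_ref)
      = (464.1/300) / (671.8/400)
      = 1.547 / 1.6795 = 0.9211 = 92.11%

F_rel = 92.1%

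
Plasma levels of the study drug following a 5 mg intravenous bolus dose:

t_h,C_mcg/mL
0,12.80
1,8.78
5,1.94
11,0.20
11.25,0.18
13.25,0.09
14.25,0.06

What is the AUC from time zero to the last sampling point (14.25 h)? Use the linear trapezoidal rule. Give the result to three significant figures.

AUC = 39.0 mcg/mL·h

Trapezoidal AUC_0→14.25:
  [0→1]: (12.80+8.78)/2 × 1 = 10.79
  [1→5]: (8.78+1.94)/2 × 4 = 21.44
  [5→11]: (1.94+0.20)/2 × 6 = 6.42
  [11→11.25]: (0.20+0.18)/2 × 0.25 = 0.0475
  [11.25→13.25]: (0.18+0.09)/2 × 2 = 0.27
  [13.25→14.25]: (0.09+0.06)/2 × 1 = 0.075
  Sum = 39.0425 mcg/mL·h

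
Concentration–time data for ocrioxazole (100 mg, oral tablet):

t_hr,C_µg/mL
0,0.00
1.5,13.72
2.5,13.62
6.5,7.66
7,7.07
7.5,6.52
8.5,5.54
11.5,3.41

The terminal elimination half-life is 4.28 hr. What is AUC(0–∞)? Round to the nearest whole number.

Trapezoidal AUC_0→11.5:
  [0→1.5]: (0.00+13.72)/2 × 1.5 = 10.29
  [1.5→2.5]: (13.72+13.62)/2 × 1 = 13.67
  [2.5→6.5]: (13.62+7.66)/2 × 4 = 42.56
  [6.5→7]: (7.66+7.07)/2 × 0.5 = 3.6825
  [7→7.5]: (7.07+6.52)/2 × 0.5 = 3.3975
  [7.5→8.5]: (6.52+5.54)/2 × 1 = 6.03
  [8.5→11.5]: (5.54+3.41)/2 × 3 = 13.425
  Sum = 93.055 µg/mL·hr
k_e = ln2 / t½ = 0.693147 / 4.28 = 0.1620 hr^-1
Extrapolated tail: C_last / k_e = 3.41 / 0.162 = 21.049
AUC_0→∞ = 93.055 + 21.049 = 114.104 µg/mL·hr

AUC = 114 µg/mL·hr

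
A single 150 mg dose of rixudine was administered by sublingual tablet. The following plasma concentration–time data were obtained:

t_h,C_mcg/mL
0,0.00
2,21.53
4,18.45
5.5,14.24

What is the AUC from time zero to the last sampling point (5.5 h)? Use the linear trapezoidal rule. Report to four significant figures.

Trapezoidal AUC_0→5.5:
  [0→2]: (0.00+21.53)/2 × 2 = 21.53
  [2→4]: (21.53+18.45)/2 × 2 = 39.98
  [4→5.5]: (18.45+14.24)/2 × 1.5 = 24.5175
  Sum = 86.0275 mcg/mL·h

AUC = 86.03 mcg/mL·h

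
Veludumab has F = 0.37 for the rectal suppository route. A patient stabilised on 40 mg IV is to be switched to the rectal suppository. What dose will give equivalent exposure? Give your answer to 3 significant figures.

For equal systemic exposure: F × D_ev = D_iv
D_ev = D_iv / F = 40 / 0.37 = 108.108 mg

D_rectal = 108 mg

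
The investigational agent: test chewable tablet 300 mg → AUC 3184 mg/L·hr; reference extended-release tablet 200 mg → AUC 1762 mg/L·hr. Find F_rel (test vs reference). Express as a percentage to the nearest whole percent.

F_rel = 120%

F_rel = (AUC_test/D_test) / (AUC_ref/D_ref)
      = (3184/300) / (1762/200)
      = 10.6133 / 8.81 = 1.2047 = 120.47%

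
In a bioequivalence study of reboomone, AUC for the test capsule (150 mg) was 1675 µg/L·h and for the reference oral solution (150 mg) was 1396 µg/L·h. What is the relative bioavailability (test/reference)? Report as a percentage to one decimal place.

F_rel = (AUC_test/D_test) / (AUC_ref/D_ref)
      = (1675/150) / (1396/150)
      = 11.1667 / 9.30667 = 1.1999 = 119.99%

F_rel = 120.0%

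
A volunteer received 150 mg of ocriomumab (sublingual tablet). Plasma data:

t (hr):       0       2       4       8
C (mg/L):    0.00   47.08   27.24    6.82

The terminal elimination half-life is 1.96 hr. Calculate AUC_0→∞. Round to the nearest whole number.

AUC = 209 mg/L·hr

Trapezoidal AUC_0→8:
  [0→2]: (0.00+47.08)/2 × 2 = 47.08
  [2→4]: (47.08+27.24)/2 × 2 = 74.32
  [4→8]: (27.24+6.82)/2 × 4 = 68.12
  Sum = 189.52 mg/L·hr
k_e = ln2 / t½ = 0.693147 / 1.96 = 0.3536 hr^-1
Extrapolated tail: C_last / k_e = 6.82 / 0.3536 = 19.287
AUC_0→∞ = 189.52 + 19.287 = 208.807 mg/L·hr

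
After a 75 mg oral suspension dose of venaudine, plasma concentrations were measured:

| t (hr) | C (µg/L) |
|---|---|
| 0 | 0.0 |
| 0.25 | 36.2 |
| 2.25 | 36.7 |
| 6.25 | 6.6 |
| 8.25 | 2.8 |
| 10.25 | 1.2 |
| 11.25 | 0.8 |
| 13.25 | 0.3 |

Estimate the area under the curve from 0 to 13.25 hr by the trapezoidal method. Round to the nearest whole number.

Trapezoidal AUC_0→13.25:
  [0→0.25]: (0.0+36.2)/2 × 0.25 = 4.525
  [0.25→2.25]: (36.2+36.7)/2 × 2 = 72.9
  [2.25→6.25]: (36.7+6.6)/2 × 4 = 86.6
  [6.25→8.25]: (6.6+2.8)/2 × 2 = 9.4
  [8.25→10.25]: (2.8+1.2)/2 × 2 = 4.0
  [10.25→11.25]: (1.2+0.8)/2 × 1 = 1.0
  [11.25→13.25]: (0.8+0.3)/2 × 2 = 1.1
  Sum = 179.525 µg/L·hr

AUC = 180 µg/L·hr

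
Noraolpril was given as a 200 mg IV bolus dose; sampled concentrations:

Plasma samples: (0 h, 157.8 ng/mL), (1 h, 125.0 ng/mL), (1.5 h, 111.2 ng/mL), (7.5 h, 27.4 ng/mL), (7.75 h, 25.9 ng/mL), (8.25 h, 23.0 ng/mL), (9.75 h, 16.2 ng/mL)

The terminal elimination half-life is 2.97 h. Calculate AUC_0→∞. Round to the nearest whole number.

AUC = 734 ng/mL·h

Trapezoidal AUC_0→9.75:
  [0→1]: (157.8+125.0)/2 × 1 = 141.4
  [1→1.5]: (125.0+111.2)/2 × 0.5 = 59.05
  [1.5→7.5]: (111.2+27.4)/2 × 6 = 415.8
  [7.5→7.75]: (27.4+25.9)/2 × 0.25 = 6.6625
  [7.75→8.25]: (25.9+23.0)/2 × 0.5 = 12.225
  [8.25→9.75]: (23.0+16.2)/2 × 1.5 = 29.4
  Sum = 664.5375 ng/mL·h
k_e = ln2 / t½ = 0.693147 / 2.97 = 0.2334 h^-1
Extrapolated tail: C_last / k_e = 16.2 / 0.2334 = 69.409
AUC_0→∞ = 664.5375 + 69.409 = 733.9465 ng/mL·h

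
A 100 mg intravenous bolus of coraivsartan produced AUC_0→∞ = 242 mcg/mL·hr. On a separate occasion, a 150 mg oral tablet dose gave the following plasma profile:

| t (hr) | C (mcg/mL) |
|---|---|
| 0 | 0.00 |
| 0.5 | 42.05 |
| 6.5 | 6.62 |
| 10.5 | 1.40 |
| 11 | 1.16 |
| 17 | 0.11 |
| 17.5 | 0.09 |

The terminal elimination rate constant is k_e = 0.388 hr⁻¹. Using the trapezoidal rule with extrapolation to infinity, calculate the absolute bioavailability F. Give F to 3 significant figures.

F = 0.488

Trapezoidal AUC_0→17.5 (oral tablet):
  [0→0.5]: (0.00+42.05)/2 × 0.5 = 10.5125
  [0.5→6.5]: (42.05+6.62)/2 × 6 = 146.01
  [6.5→10.5]: (6.62+1.40)/2 × 4 = 16.04
  [10.5→11]: (1.40+1.16)/2 × 0.5 = 0.64
  [11→17]: (1.16+0.11)/2 × 6 = 3.81
  [17→17.5]: (0.11+0.09)/2 × 0.5 = 0.05
  Sum = 177.0625 mcg/mL·hr
Tail: C_last/k_e = 0.09/0.388 = 0.232
AUC_0→∞ (oral tablet) = 177.0625 + 0.232 = 177.2945 mcg/mL·hr
F = (AUC_ev/D_ev)/(AUC_iv/D_iv) = (177.2945/150)/(242/100) = 1.18196/2.42 = 0.4884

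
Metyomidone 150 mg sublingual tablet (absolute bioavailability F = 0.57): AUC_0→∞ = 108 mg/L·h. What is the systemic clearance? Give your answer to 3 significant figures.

CL = F × Dose / AUC_0→∞
   = 0.57 × 150 / 108 = 0.791667 L/h

CL = 0.792 L/h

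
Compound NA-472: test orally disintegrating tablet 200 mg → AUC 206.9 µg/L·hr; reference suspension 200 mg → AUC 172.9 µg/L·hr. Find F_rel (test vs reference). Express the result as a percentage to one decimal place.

F_rel = 119.7%

F_rel = (AUC_test/D_test) / (AUC_ref/D_ref)
      = (206.9/200) / (172.9/200)
      = 1.0345 / 0.8645 = 1.1966 = 119.66%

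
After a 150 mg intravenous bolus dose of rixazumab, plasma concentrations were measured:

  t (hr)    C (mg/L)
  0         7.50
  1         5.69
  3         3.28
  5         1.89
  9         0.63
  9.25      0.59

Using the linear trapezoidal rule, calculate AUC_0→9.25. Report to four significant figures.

Trapezoidal AUC_0→9.25:
  [0→1]: (7.50+5.69)/2 × 1 = 6.595
  [1→3]: (5.69+3.28)/2 × 2 = 8.97
  [3→5]: (3.28+1.89)/2 × 2 = 5.17
  [5→9]: (1.89+0.63)/2 × 4 = 5.04
  [9→9.25]: (0.63+0.59)/2 × 0.25 = 0.1525
  Sum = 25.9275 mg/L·hr

AUC = 25.93 mg/L·hr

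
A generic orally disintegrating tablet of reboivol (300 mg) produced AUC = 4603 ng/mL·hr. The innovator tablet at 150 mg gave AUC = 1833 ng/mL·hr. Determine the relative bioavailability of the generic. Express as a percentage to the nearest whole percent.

F_rel = 126%

F_rel = (AUC_test/D_test) / (AUC_ref/D_ref)
      = (4603/300) / (1833/150)
      = 15.3433 / 12.22 = 1.2556 = 125.56%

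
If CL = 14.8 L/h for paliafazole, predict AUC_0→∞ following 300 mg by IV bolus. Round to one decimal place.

AUC_0→∞ = Dose_iv / CL
        = 300 / 14.8 = 20.2703 mg/L·h

AUC = 20.3 mg/L·h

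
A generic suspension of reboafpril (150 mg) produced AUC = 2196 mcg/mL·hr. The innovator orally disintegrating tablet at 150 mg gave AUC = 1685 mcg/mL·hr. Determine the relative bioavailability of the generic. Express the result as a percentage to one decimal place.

F_rel = (AUC_test/D_test) / (AUC_ref/D_ref)
      = (2196/150) / (1685/150)
      = 14.64 / 11.2333 = 1.3033 = 130.33%

F_rel = 130.3%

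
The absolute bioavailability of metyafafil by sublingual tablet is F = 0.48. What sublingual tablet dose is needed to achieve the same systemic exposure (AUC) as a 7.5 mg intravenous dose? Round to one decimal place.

D_sublingual = 15.6 mg

For equal systemic exposure: F × D_ev = D_iv
D_ev = D_iv / F = 7.5 / 0.48 = 15.625 mg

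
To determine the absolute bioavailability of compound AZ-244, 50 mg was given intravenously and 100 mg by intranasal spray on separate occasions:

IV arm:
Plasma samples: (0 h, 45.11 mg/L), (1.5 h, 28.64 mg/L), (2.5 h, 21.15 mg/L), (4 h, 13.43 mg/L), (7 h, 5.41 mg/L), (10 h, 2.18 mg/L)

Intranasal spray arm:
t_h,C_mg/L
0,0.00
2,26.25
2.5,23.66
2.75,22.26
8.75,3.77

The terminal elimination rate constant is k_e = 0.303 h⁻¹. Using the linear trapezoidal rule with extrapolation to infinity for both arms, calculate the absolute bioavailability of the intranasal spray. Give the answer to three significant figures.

F = 0.441

Trapezoidal AUC_0→10 (IV):
  [0→1.5]: (45.11+28.64)/2 × 1.5 = 55.3125
  [1.5→2.5]: (28.64+21.15)/2 × 1 = 24.895
  [2.5→4]: (21.15+13.43)/2 × 1.5 = 25.935
  [4→7]: (13.43+5.41)/2 × 3 = 28.26
  [7→10]: (5.41+2.18)/2 × 3 = 11.385
  Sum = 145.7875 mg/L·h
IV tail: 2.18/0.303 = 7.195; AUC_iv,0→∞ = 145.7875 + 7.195 = 152.9825 mg/L·h
Trapezoidal AUC_0→8.75 (intranasal spray):
  [0→2]: (0.00+26.25)/2 × 2 = 26.25
  [2→2.5]: (26.25+23.66)/2 × 0.5 = 12.4775
  [2.5→2.75]: (23.66+22.26)/2 × 0.25 = 5.74
  [2.75→8.75]: (22.26+3.77)/2 × 6 = 78.09
  Sum = 122.5575 mg/L·h
intranasal spray tail: 3.77/0.303 = 12.442; AUC_ev,0→∞ = 122.5575 + 12.442 = 134.9995 mg/L·h
F = (AUC_ev/D_ev)/(AUC_iv/D_iv) = (134.9995/100)/(152.9825/50) = 1.349995/3.05965 = 0.4412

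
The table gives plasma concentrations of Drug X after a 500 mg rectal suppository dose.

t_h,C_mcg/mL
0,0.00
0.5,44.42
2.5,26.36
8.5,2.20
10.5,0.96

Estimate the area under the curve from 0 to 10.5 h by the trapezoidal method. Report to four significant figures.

Trapezoidal AUC_0→10.5:
  [0→0.5]: (0.00+44.42)/2 × 0.5 = 11.105
  [0.5→2.5]: (44.42+26.36)/2 × 2 = 70.78
  [2.5→8.5]: (26.36+2.20)/2 × 6 = 85.68
  [8.5→10.5]: (2.20+0.96)/2 × 2 = 3.16
  Sum = 170.725 mcg/mL·h

AUC = 170.7 mcg/mL·h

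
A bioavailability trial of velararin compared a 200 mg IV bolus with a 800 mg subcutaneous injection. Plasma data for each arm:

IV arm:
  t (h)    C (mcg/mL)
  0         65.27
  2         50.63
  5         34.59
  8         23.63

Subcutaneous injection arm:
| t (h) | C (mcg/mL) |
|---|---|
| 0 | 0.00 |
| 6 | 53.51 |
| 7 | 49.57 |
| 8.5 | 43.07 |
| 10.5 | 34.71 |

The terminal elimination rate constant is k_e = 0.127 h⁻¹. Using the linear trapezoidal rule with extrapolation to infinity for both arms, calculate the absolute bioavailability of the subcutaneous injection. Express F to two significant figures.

Trapezoidal AUC_0→8 (IV):
  [0→2]: (65.27+50.63)/2 × 2 = 115.9
  [2→5]: (50.63+34.59)/2 × 3 = 127.83
  [5→8]: (34.59+23.63)/2 × 3 = 87.33
  Sum = 331.06 mcg/mL·h
IV tail: 23.63/0.127 = 186.063; AUC_iv,0→∞ = 331.06 + 186.063 = 517.123 mcg/mL·h
Trapezoidal AUC_0→10.5 (subcutaneous injection):
  [0→6]: (0.00+53.51)/2 × 6 = 160.53
  [6→7]: (53.51+49.57)/2 × 1 = 51.54
  [7→8.5]: (49.57+43.07)/2 × 1.5 = 69.48
  [8.5→10.5]: (43.07+34.71)/2 × 2 = 77.78
  Sum = 359.33 mcg/mL·h
subcutaneous injection tail: 34.71/0.127 = 273.307; AUC_ev,0→∞ = 359.33 + 273.307 = 632.637 mcg/mL·h
F = (AUC_ev/D_ev)/(AUC_iv/D_iv) = (632.637/800)/(517.123/200) = 0.79079625/2.585615 = 0.3058

F = 0.31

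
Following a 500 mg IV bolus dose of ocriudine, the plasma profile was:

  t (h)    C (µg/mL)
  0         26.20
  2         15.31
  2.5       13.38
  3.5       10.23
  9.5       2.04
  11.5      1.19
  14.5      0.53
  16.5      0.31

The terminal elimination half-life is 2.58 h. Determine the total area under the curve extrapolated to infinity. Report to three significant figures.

Trapezoidal AUC_0→16.5:
  [0→2]: (26.20+15.31)/2 × 2 = 41.51
  [2→2.5]: (15.31+13.38)/2 × 0.5 = 7.1725
  [2.5→3.5]: (13.38+10.23)/2 × 1 = 11.805
  [3.5→9.5]: (10.23+2.04)/2 × 6 = 36.81
  [9.5→11.5]: (2.04+1.19)/2 × 2 = 3.23
  [11.5→14.5]: (1.19+0.53)/2 × 3 = 2.58
  [14.5→16.5]: (0.53+0.31)/2 × 2 = 0.84
  Sum = 103.9475 µg/mL·h
k_e = ln2 / t½ = 0.693147 / 2.58 = 0.2687 h^-1
Extrapolated tail: C_last / k_e = 0.31 / 0.2687 = 1.154
AUC_0→∞ = 103.9475 + 1.154 = 105.1015 µg/mL·h

AUC = 105 µg/mL·h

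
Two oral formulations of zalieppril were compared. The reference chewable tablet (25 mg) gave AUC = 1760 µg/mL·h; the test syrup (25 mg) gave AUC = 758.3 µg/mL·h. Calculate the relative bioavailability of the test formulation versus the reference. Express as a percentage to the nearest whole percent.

F_rel = 43%

F_rel = (AUC_test/D_test) / (AUC_ref/D_ref)
      = (758.3/25) / (1760/25)
      = 30.332 / 70.4 = 0.4309 = 43.09%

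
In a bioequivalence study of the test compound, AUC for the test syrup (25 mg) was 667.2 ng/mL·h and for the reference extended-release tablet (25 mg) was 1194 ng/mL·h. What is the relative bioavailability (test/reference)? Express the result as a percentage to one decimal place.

F_rel = (AUC_test/D_test) / (AUC_ref/D_ref)
      = (667.2/25) / (1194/25)
      = 26.688 / 47.76 = 0.5588 = 55.88%

F_rel = 55.9%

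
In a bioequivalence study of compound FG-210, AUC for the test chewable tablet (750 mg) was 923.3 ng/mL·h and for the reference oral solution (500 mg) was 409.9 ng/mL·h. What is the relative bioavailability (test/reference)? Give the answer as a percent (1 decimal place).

F_rel = (AUC_test/D_test) / (AUC_ref/D_ref)
      = (923.3/750) / (409.9/500)
      = 1.23107 / 0.8198 = 1.5017 = 150.17%

F_rel = 150.2%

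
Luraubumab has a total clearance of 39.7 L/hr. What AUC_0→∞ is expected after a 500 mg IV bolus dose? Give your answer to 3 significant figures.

AUC_0→∞ = Dose_iv / CL
        = 500 / 39.7 = 12.5945 mg/L·hr

AUC = 12.6 mg/L·hr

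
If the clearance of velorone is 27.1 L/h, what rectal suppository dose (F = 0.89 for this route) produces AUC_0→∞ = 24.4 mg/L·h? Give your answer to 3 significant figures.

Dose = 743 mg

Dose = CL × AUC_0→∞ / F
     = 27.1 × 24.4 / 0.89 = 742.966 mg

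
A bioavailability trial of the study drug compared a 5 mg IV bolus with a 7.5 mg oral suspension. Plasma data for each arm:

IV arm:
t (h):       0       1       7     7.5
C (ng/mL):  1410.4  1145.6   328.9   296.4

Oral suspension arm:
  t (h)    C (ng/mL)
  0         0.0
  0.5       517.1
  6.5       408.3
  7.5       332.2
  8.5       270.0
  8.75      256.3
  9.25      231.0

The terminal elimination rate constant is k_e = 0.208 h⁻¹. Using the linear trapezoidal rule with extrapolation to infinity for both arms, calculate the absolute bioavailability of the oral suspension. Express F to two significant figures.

Trapezoidal AUC_0→7.5 (IV):
  [0→1]: (1410.4+1145.6)/2 × 1 = 1278.0
  [1→7]: (1145.6+328.9)/2 × 6 = 4423.5
  [7→7.5]: (328.9+296.4)/2 × 0.5 = 156.325
  Sum = 5857.825 ng/mL·h
IV tail: 296.4/0.208 = 1425.000; AUC_iv,0→∞ = 5857.825 + 1425.000 = 7282.825 ng/mL·h
Trapezoidal AUC_0→9.25 (oral suspension):
  [0→0.5]: (0.0+517.1)/2 × 0.5 = 129.275
  [0.5→6.5]: (517.1+408.3)/2 × 6 = 2776.2
  [6.5→7.5]: (408.3+332.2)/2 × 1 = 370.25
  [7.5→8.5]: (332.2+270.0)/2 × 1 = 301.1
  [8.5→8.75]: (270.0+256.3)/2 × 0.25 = 65.7875
  [8.75→9.25]: (256.3+231.0)/2 × 0.5 = 121.825
  Sum = 3764.4375 ng/mL·h
oral suspension tail: 231.0/0.208 = 1110.577; AUC_ev,0→∞ = 3764.4375 + 1110.577 = 4875.0145 ng/mL·h
F = (AUC_ev/D_ev)/(AUC_iv/D_iv) = (4875.0145/7.5)/(7282.825/5) = 650.002/1456.565 = 0.4463

F = 0.45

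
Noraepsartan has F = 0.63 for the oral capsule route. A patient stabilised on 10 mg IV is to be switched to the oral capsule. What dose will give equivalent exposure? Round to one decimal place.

D_oral = 15.9 mg

For equal systemic exposure: F × D_ev = D_iv
D_ev = D_iv / F = 10 / 0.63 = 15.873 mg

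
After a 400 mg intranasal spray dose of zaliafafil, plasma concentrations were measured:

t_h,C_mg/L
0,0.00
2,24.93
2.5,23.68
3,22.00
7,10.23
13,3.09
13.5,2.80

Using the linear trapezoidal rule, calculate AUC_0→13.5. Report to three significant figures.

Trapezoidal AUC_0→13.5:
  [0→2]: (0.00+24.93)/2 × 2 = 24.93
  [2→2.5]: (24.93+23.68)/2 × 0.5 = 12.1525
  [2.5→3]: (23.68+22.00)/2 × 0.5 = 11.42
  [3→7]: (22.00+10.23)/2 × 4 = 64.46
  [7→13]: (10.23+3.09)/2 × 6 = 39.96
  [13→13.5]: (3.09+2.80)/2 × 0.5 = 1.4725
  Sum = 154.395 mg/L·h

AUC = 154 mg/L·h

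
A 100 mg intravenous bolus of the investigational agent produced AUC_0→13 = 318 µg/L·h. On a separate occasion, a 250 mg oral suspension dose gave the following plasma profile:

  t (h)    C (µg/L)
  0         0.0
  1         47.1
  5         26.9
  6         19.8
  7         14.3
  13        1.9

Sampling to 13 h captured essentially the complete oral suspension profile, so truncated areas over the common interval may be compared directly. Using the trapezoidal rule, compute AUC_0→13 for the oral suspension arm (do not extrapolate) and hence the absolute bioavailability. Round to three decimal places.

F = 0.328

Trapezoidal AUC_0→13 (oral suspension):
  [0→1]: (0.0+47.1)/2 × 1 = 23.55
  [1→5]: (47.1+26.9)/2 × 4 = 148.0
  [5→6]: (26.9+19.8)/2 × 1 = 23.35
  [6→7]: (19.8+14.3)/2 × 1 = 17.05
  [7→13]: (14.3+1.9)/2 × 6 = 48.6
  Sum = 260.55 µg/L·h
F = (AUC_ev/D_ev)/(AUC_iv/D_iv) = (260.55/250)/(318/100) = 1.0422/3.18 = 0.3277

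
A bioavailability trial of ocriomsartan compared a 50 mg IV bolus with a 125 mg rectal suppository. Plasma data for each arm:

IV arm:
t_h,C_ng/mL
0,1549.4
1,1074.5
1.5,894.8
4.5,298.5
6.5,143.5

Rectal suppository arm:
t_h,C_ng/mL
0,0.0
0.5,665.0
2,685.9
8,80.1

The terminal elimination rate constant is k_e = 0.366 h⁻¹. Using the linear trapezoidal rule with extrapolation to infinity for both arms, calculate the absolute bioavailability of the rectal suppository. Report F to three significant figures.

F = 0.334

Trapezoidal AUC_0→6.5 (IV):
  [0→1]: (1549.4+1074.5)/2 × 1 = 1311.95
  [1→1.5]: (1074.5+894.8)/2 × 0.5 = 492.325
  [1.5→4.5]: (894.8+298.5)/2 × 3 = 1789.95
  [4.5→6.5]: (298.5+143.5)/2 × 2 = 442.0
  Sum = 4036.225 ng/mL·h
IV tail: 143.5/0.366 = 392.077; AUC_iv,0→∞ = 4036.225 + 392.077 = 4428.302 ng/mL·h
Trapezoidal AUC_0→8 (rectal suppository):
  [0→0.5]: (0.0+665.0)/2 × 0.5 = 166.25
  [0.5→2]: (665.0+685.9)/2 × 1.5 = 1013.175
  [2→8]: (685.9+80.1)/2 × 6 = 2298.0
  Sum = 3477.425 ng/mL·h
rectal suppository tail: 80.1/0.366 = 218.852; AUC_ev,0→∞ = 3477.425 + 218.852 = 3696.277 ng/mL·h
F = (AUC_ev/D_ev)/(AUC_iv/D_iv) = (3696.277/125)/(4428.302/50) = 29.570216/88.56604 = 0.3339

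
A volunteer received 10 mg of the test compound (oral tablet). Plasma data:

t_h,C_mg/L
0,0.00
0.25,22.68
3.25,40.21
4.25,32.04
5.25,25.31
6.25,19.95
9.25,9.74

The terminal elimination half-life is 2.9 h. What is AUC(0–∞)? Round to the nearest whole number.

Trapezoidal AUC_0→9.25:
  [0→0.25]: (0.00+22.68)/2 × 0.25 = 2.835
  [0.25→3.25]: (22.68+40.21)/2 × 3 = 94.335
  [3.25→4.25]: (40.21+32.04)/2 × 1 = 36.125
  [4.25→5.25]: (32.04+25.31)/2 × 1 = 28.675
  [5.25→6.25]: (25.31+19.95)/2 × 1 = 22.63
  [6.25→9.25]: (19.95+9.74)/2 × 3 = 44.535
  Sum = 229.135 mg/L·h
k_e = ln2 / t½ = 0.693147 / 2.9 = 0.2390 h^-1
Extrapolated tail: C_last / k_e = 9.74 / 0.239 = 40.753
AUC_0→∞ = 229.135 + 40.753 = 269.888 mg/L·h

AUC = 270 mg/L·h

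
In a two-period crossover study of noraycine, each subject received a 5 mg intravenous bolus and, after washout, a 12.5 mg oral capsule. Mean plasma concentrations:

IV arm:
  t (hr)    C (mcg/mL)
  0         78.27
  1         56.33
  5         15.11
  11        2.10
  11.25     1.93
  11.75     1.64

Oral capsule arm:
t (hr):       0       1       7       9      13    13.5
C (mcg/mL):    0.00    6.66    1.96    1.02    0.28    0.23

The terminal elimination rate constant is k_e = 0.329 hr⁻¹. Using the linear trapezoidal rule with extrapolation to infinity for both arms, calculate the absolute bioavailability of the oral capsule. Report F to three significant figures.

F = 0.0531

Trapezoidal AUC_0→11.75 (IV):
  [0→1]: (78.27+56.33)/2 × 1 = 67.3
  [1→5]: (56.33+15.11)/2 × 4 = 142.88
  [5→11]: (15.11+2.10)/2 × 6 = 51.63
  [11→11.25]: (2.10+1.93)/2 × 0.25 = 0.50375
  [11.25→11.75]: (1.93+1.64)/2 × 0.5 = 0.8925
  Sum = 263.20625 mcg/mL·hr
IV tail: 1.64/0.329 = 4.985; AUC_iv,0→∞ = 263.20625 + 4.985 = 268.19125 mcg/mL·hr
Trapezoidal AUC_0→13.5 (oral capsule):
  [0→1]: (0.00+6.66)/2 × 1 = 3.33
  [1→7]: (6.66+1.96)/2 × 6 = 25.86
  [7→9]: (1.96+1.02)/2 × 2 = 2.98
  [9→13]: (1.02+0.28)/2 × 4 = 2.6
  [13→13.5]: (0.28+0.23)/2 × 0.5 = 0.1275
  Sum = 34.8975 mcg/mL·hr
oral capsule tail: 0.23/0.329 = 0.699; AUC_ev,0→∞ = 34.8975 + 0.699 = 35.5965 mcg/mL·hr
F = (AUC_ev/D_ev)/(AUC_iv/D_iv) = (35.5965/12.5)/(268.19125/5) = 2.84772/53.63825 = 0.0531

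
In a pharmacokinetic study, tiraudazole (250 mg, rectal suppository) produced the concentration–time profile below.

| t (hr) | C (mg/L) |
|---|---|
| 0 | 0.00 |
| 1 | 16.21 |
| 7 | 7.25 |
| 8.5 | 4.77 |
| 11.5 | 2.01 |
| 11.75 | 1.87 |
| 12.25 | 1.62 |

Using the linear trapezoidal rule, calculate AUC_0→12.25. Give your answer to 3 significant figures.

AUC = 99.0 mg/L·hr

Trapezoidal AUC_0→12.25:
  [0→1]: (0.00+16.21)/2 × 1 = 8.105
  [1→7]: (16.21+7.25)/2 × 6 = 70.38
  [7→8.5]: (7.25+4.77)/2 × 1.5 = 9.015
  [8.5→11.5]: (4.77+2.01)/2 × 3 = 10.17
  [11.5→11.75]: (2.01+1.87)/2 × 0.25 = 0.485
  [11.75→12.25]: (1.87+1.62)/2 × 0.5 = 0.8725
  Sum = 99.0275 mg/L·hr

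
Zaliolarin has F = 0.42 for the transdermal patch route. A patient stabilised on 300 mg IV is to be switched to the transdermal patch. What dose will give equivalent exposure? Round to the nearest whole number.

For equal systemic exposure: F × D_ev = D_iv
D_ev = D_iv / F = 300 / 0.42 = 714.286 mg

D_transdermal = 714 mg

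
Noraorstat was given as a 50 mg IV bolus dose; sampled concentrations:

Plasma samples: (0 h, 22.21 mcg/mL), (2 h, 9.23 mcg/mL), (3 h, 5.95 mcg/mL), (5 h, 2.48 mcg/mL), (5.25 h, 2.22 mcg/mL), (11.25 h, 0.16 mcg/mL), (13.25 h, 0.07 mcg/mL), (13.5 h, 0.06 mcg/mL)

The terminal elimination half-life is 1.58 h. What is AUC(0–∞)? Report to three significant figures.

Trapezoidal AUC_0→13.5:
  [0→2]: (22.21+9.23)/2 × 2 = 31.44
  [2→3]: (9.23+5.95)/2 × 1 = 7.59
  [3→5]: (5.95+2.48)/2 × 2 = 8.43
  [5→5.25]: (2.48+2.22)/2 × 0.25 = 0.5875
  [5.25→11.25]: (2.22+0.16)/2 × 6 = 7.14
  [11.25→13.25]: (0.16+0.07)/2 × 2 = 0.23
  [13.25→13.5]: (0.07+0.06)/2 × 0.25 = 0.01625
  Sum = 55.43375 mcg/mL·h
k_e = ln2 / t½ = 0.693147 / 1.58 = 0.4387 h^-1
Extrapolated tail: C_last / k_e = 0.06 / 0.4387 = 0.137
AUC_0→∞ = 55.43375 + 0.137 = 55.57075 mcg/mL·h

AUC = 55.6 mcg/mL·h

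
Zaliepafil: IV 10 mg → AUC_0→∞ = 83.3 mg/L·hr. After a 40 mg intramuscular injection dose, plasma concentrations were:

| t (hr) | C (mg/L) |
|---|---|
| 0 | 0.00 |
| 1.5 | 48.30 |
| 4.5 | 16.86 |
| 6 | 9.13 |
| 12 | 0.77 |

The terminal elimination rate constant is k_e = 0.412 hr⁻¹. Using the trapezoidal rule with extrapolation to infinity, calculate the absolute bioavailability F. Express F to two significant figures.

Trapezoidal AUC_0→12 (intramuscular injection):
  [0→1.5]: (0.00+48.30)/2 × 1.5 = 36.225
  [1.5→4.5]: (48.30+16.86)/2 × 3 = 97.74
  [4.5→6]: (16.86+9.13)/2 × 1.5 = 19.4925
  [6→12]: (9.13+0.77)/2 × 6 = 29.7
  Sum = 183.1575 mg/L·hr
Tail: C_last/k_e = 0.77/0.412 = 1.869
AUC_0→∞ (intramuscular injection) = 183.1575 + 1.869 = 185.0265 mg/L·hr
F = (AUC_ev/D_ev)/(AUC_iv/D_iv) = (185.0265/40)/(83.3/10) = 4.6256625/8.33 = 0.5553

F = 0.56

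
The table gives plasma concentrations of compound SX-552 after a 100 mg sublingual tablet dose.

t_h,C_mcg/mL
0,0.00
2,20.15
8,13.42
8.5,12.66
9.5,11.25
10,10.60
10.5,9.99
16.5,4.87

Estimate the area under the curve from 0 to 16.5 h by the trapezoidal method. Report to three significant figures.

Trapezoidal AUC_0→16.5:
  [0→2]: (0.00+20.15)/2 × 2 = 20.15
  [2→8]: (20.15+13.42)/2 × 6 = 100.71
  [8→8.5]: (13.42+12.66)/2 × 0.5 = 6.52
  [8.5→9.5]: (12.66+11.25)/2 × 1 = 11.955
  [9.5→10]: (11.25+10.60)/2 × 0.5 = 5.4625
  [10→10.5]: (10.60+9.99)/2 × 0.5 = 5.1475
  [10.5→16.5]: (9.99+4.87)/2 × 6 = 44.58
  Sum = 194.525 mcg/mL·h

AUC = 195 mcg/mL·h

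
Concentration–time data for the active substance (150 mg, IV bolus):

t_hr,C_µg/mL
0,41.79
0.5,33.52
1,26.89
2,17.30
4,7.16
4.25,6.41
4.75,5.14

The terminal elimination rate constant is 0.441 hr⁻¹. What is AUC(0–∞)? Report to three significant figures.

AUC = 96.7 µg/mL·hr

Trapezoidal AUC_0→4.75:
  [0→0.5]: (41.79+33.52)/2 × 0.5 = 18.8275
  [0.5→1]: (33.52+26.89)/2 × 0.5 = 15.1025
  [1→2]: (26.89+17.30)/2 × 1 = 22.095
  [2→4]: (17.30+7.16)/2 × 2 = 24.46
  [4→4.25]: (7.16+6.41)/2 × 0.25 = 1.69625
  [4.25→4.75]: (6.41+5.14)/2 × 0.5 = 2.8875
  Sum = 85.06875 µg/mL·hr
Extrapolated tail: C_last / k_e = 5.14 / 0.441 = 11.655
AUC_0→∞ = 85.06875 + 11.655 = 96.72375 µg/mL·hr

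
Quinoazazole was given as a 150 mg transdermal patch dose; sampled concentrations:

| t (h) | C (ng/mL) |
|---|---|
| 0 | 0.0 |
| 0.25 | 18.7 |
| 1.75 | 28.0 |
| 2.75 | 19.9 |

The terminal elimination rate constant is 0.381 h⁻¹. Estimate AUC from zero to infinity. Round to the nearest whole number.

Trapezoidal AUC_0→2.75:
  [0→0.25]: (0.0+18.7)/2 × 0.25 = 2.3375
  [0.25→1.75]: (18.7+28.0)/2 × 1.5 = 35.025
  [1.75→2.75]: (28.0+19.9)/2 × 1 = 23.95
  Sum = 61.3125 ng/mL·h
Extrapolated tail: C_last / k_e = 19.9 / 0.381 = 52.231
AUC_0→∞ = 61.3125 + 52.231 = 113.5435 ng/mL·h

AUC = 114 ng/mL·h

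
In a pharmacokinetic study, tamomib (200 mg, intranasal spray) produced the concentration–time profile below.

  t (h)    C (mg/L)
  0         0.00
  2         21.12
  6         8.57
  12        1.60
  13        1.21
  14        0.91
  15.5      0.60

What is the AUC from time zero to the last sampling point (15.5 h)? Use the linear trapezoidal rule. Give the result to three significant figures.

AUC = 115 mg/L·h

Trapezoidal AUC_0→15.5:
  [0→2]: (0.00+21.12)/2 × 2 = 21.12
  [2→6]: (21.12+8.57)/2 × 4 = 59.38
  [6→12]: (8.57+1.60)/2 × 6 = 30.51
  [12→13]: (1.60+1.21)/2 × 1 = 1.405
  [13→14]: (1.21+0.91)/2 × 1 = 1.06
  [14→15.5]: (0.91+0.60)/2 × 1.5 = 1.1325
  Sum = 114.6075 mg/L·h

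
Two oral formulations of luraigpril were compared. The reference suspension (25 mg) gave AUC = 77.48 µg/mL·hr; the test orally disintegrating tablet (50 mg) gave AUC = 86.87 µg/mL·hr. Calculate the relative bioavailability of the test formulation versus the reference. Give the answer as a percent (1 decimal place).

F_rel = 56.1%

F_rel = (AUC_test/D_test) / (AUC_ref/D_ref)
      = (86.87/50) / (77.48/25)
      = 1.7374 / 3.0992 = 0.5606 = 56.06%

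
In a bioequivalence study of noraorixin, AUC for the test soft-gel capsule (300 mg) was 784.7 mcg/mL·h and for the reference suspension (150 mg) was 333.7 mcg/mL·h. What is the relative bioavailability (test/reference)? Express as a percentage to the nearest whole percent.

F_rel = (AUC_test/D_test) / (AUC_ref/D_ref)
      = (784.7/300) / (333.7/150)
      = 2.61567 / 2.22467 = 1.1758 = 117.58%

F_rel = 118%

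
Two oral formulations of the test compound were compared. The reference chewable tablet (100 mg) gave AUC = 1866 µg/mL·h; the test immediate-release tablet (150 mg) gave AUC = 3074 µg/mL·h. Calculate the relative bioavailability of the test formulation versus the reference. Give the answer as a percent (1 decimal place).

F_rel = (AUC_test/D_test) / (AUC_ref/D_ref)
      = (3074/150) / (1866/100)
      = 20.4933 / 18.66 = 1.0982 = 109.82%

F_rel = 109.8%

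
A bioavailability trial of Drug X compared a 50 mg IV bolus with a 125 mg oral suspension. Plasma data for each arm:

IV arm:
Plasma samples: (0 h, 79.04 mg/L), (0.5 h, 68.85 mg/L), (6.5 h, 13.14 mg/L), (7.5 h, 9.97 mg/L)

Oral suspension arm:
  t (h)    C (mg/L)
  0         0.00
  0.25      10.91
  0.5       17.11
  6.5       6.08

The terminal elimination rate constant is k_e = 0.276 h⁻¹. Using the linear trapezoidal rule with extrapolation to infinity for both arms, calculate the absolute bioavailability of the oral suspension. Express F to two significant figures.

Trapezoidal AUC_0→7.5 (IV):
  [0→0.5]: (79.04+68.85)/2 × 0.5 = 36.9725
  [0.5→6.5]: (68.85+13.14)/2 × 6 = 245.97
  [6.5→7.5]: (13.14+9.97)/2 × 1 = 11.555
  Sum = 294.4975 mg/L·h
IV tail: 9.97/0.276 = 36.123; AUC_iv,0→∞ = 294.4975 + 36.123 = 330.6205 mg/L·h
Trapezoidal AUC_0→6.5 (oral suspension):
  [0→0.25]: (0.00+10.91)/2 × 0.25 = 1.36375
  [0.25→0.5]: (10.91+17.11)/2 × 0.25 = 3.5025
  [0.5→6.5]: (17.11+6.08)/2 × 6 = 69.57
  Sum = 74.43625 mg/L·h
oral suspension tail: 6.08/0.276 = 22.029; AUC_ev,0→∞ = 74.43625 + 22.029 = 96.46525 mg/L·h
F = (AUC_ev/D_ev)/(AUC_iv/D_iv) = (96.46525/125)/(330.6205/50) = 0.771722/6.61241 = 0.1167

F = 0.12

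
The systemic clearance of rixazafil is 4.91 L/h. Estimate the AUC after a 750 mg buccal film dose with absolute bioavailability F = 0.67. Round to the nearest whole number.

AUC = 102 mg/L·h

AUC_0→∞ = F × Dose / CL
        = 0.67 × 750 / 4.91 = 102.342 mg/L·h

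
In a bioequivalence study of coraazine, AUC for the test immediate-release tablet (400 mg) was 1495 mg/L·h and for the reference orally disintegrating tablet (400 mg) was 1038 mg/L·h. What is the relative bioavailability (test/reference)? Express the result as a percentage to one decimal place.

F_rel = 144.0%

F_rel = (AUC_test/D_test) / (AUC_ref/D_ref)
      = (1495/400) / (1038/400)
      = 3.7375 / 2.595 = 1.4403 = 144.03%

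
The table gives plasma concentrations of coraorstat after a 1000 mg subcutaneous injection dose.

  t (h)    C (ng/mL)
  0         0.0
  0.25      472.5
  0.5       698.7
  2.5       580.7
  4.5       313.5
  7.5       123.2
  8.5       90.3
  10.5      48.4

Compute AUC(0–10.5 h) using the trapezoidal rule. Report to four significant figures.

AUC = 3280 ng/mL·h

Trapezoidal AUC_0→10.5:
  [0→0.25]: (0.0+472.5)/2 × 0.25 = 59.0625
  [0.25→0.5]: (472.5+698.7)/2 × 0.25 = 146.4
  [0.5→2.5]: (698.7+580.7)/2 × 2 = 1279.4
  [2.5→4.5]: (580.7+313.5)/2 × 2 = 894.2
  [4.5→7.5]: (313.5+123.2)/2 × 3 = 655.05
  [7.5→8.5]: (123.2+90.3)/2 × 1 = 106.75
  [8.5→10.5]: (90.3+48.4)/2 × 2 = 138.7
  Sum = 3279.5625 ng/mL·h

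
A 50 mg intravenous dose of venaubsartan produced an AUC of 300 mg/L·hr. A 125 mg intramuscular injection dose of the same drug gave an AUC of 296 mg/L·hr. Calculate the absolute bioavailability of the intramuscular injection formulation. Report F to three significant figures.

F = (AUC_ev / D_ev) / (AUC_iv / D_iv)
  = (296/125) / (300/50)
  = 2.368 / 6 = 0.3947

F = 0.395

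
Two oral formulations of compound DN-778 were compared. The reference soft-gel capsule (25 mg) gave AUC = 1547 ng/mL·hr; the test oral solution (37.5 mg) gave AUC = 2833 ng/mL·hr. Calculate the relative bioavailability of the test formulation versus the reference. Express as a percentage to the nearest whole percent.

F_rel = (AUC_test/D_test) / (AUC_ref/D_ref)
      = (2833/37.5) / (1547/25)
      = 75.5467 / 61.88 = 1.2209 = 122.09%

F_rel = 122%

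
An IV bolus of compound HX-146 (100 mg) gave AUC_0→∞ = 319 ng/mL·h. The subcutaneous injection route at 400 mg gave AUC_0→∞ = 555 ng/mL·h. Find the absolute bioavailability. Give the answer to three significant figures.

F = (AUC_ev / D_ev) / (AUC_iv / D_iv)
  = (555/400) / (319/100)
  = 1.3875 / 3.19 = 0.4350

F = 0.435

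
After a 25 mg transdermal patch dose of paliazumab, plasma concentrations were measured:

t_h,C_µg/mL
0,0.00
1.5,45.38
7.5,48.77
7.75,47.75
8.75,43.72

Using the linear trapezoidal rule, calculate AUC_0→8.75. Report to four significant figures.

AUC = 374.3 µg/mL·h

Trapezoidal AUC_0→8.75:
  [0→1.5]: (0.00+45.38)/2 × 1.5 = 34.035
  [1.5→7.5]: (45.38+48.77)/2 × 6 = 282.45
  [7.5→7.75]: (48.77+47.75)/2 × 0.25 = 12.065
  [7.75→8.75]: (47.75+43.72)/2 × 1 = 45.735
  Sum = 374.285 µg/mL·h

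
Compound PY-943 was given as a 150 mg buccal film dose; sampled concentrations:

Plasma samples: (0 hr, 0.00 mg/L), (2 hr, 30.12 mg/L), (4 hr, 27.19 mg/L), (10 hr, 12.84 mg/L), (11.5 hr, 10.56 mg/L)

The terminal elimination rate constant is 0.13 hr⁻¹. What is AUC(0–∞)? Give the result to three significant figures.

AUC = 306 mg/L·hr

Trapezoidal AUC_0→11.5:
  [0→2]: (0.00+30.12)/2 × 2 = 30.12
  [2→4]: (30.12+27.19)/2 × 2 = 57.31
  [4→10]: (27.19+12.84)/2 × 6 = 120.09
  [10→11.5]: (12.84+10.56)/2 × 1.5 = 17.55
  Sum = 225.07 mg/L·hr
Extrapolated tail: C_last / k_e = 10.56 / 0.13 = 81.231
AUC_0→∞ = 225.07 + 81.231 = 306.301 mg/L·hr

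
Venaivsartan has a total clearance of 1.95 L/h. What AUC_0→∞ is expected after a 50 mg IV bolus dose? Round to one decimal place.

AUC_0→∞ = Dose_iv / CL
        = 50 / 1.95 = 25.641 mg/L·h

AUC = 25.6 mg/L·h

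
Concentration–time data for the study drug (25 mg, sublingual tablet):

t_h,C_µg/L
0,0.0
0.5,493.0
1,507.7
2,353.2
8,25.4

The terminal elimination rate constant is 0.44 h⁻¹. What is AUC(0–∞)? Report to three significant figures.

AUC = 2000 µg/L·h

Trapezoidal AUC_0→8:
  [0→0.5]: (0.0+493.0)/2 × 0.5 = 123.25
  [0.5→1]: (493.0+507.7)/2 × 0.5 = 250.175
  [1→2]: (507.7+353.2)/2 × 1 = 430.45
  [2→8]: (353.2+25.4)/2 × 6 = 1135.8
  Sum = 1939.675 µg/L·h
Extrapolated tail: C_last / k_e = 25.4 / 0.44 = 57.727
AUC_0→∞ = 1939.675 + 57.727 = 1997.402 µg/L·h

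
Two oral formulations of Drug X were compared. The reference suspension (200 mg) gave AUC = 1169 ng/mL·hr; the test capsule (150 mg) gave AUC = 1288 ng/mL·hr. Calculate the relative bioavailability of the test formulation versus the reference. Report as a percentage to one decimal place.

F_rel = 146.9%

F_rel = (AUC_test/D_test) / (AUC_ref/D_ref)
      = (1288/150) / (1169/200)
      = 8.58667 / 5.845 = 1.4691 = 146.91%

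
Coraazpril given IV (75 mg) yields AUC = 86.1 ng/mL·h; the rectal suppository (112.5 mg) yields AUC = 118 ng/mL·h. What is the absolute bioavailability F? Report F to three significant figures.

F = (AUC_ev / D_ev) / (AUC_iv / D_iv)
  = (118/112.5) / (86.1/75)
  = 1.04889 / 1.148 = 0.9137

F = 0.914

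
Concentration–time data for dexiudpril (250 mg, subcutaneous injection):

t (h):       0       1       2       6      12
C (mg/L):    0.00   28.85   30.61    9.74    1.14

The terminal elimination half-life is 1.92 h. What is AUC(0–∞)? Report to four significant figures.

Trapezoidal AUC_0→12:
  [0→1]: (0.00+28.85)/2 × 1 = 14.425
  [1→2]: (28.85+30.61)/2 × 1 = 29.73
  [2→6]: (30.61+9.74)/2 × 4 = 80.7
  [6→12]: (9.74+1.14)/2 × 6 = 32.64
  Sum = 157.495 mg/L·h
k_e = ln2 / t½ = 0.693147 / 1.92 = 0.3610 h^-1
Extrapolated tail: C_last / k_e = 1.14 / 0.361 = 3.158
AUC_0→∞ = 157.495 + 3.158 = 160.653 mg/L·h

AUC = 160.7 mg/L·h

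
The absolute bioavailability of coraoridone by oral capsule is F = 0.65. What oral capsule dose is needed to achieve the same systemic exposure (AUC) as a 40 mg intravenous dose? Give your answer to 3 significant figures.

D_oral = 61.5 mg

For equal systemic exposure: F × D_ev = D_iv
D_ev = D_iv / F = 40 / 0.65 = 61.5385 mg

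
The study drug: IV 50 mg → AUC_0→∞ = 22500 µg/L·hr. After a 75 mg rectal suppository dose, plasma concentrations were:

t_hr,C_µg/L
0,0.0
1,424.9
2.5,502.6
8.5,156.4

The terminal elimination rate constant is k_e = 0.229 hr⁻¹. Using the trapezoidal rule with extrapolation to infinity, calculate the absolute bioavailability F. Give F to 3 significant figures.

F = 0.106

Trapezoidal AUC_0→8.5 (rectal suppository):
  [0→1]: (0.0+424.9)/2 × 1 = 212.45
  [1→2.5]: (424.9+502.6)/2 × 1.5 = 695.625
  [2.5→8.5]: (502.6+156.4)/2 × 6 = 1977.0
  Sum = 2885.075 µg/L·hr
Tail: C_last/k_e = 156.4/0.229 = 682.969
AUC_0→∞ (rectal suppository) = 2885.075 + 682.969 = 3568.044 µg/L·hr
F = (AUC_ev/D_ev)/(AUC_iv/D_iv) = (3568.044/75)/(22500/50) = 47.57392/450 = 0.1057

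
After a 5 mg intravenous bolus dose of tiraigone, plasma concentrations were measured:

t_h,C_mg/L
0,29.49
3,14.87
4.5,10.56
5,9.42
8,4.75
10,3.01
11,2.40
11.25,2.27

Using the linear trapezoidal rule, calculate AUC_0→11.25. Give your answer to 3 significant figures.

Trapezoidal AUC_0→11.25:
  [0→3]: (29.49+14.87)/2 × 3 = 66.54
  [3→4.5]: (14.87+10.56)/2 × 1.5 = 19.0725
  [4.5→5]: (10.56+9.42)/2 × 0.5 = 4.995
  [5→8]: (9.42+4.75)/2 × 3 = 21.255
  [8→10]: (4.75+3.01)/2 × 2 = 7.76
  [10→11]: (3.01+2.40)/2 × 1 = 2.705
  [11→11.25]: (2.40+2.27)/2 × 0.25 = 0.58375
  Sum = 122.91125 mg/L·h

AUC = 123 mg/L·h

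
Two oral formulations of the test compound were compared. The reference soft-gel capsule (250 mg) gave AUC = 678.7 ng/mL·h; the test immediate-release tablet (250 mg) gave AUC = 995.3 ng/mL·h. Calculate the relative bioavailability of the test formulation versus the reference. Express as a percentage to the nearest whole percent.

F_rel = 147%

F_rel = (AUC_test/D_test) / (AUC_ref/D_ref)
      = (995.3/250) / (678.7/250)
      = 3.9812 / 2.7148 = 1.4665 = 146.65%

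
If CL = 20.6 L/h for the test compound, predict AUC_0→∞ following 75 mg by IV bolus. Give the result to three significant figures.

AUC_0→∞ = Dose_iv / CL
        = 75 / 20.6 = 3.64078 mg/L·h

AUC = 3.64 mg/L·h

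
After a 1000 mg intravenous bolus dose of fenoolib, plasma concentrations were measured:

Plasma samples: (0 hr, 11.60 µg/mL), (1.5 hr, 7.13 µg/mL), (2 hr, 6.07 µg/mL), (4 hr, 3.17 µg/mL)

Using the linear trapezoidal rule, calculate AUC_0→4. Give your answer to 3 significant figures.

AUC = 26.6 µg/mL·hr

Trapezoidal AUC_0→4:
  [0→1.5]: (11.60+7.13)/2 × 1.5 = 14.0475
  [1.5→2]: (7.13+6.07)/2 × 0.5 = 3.3
  [2→4]: (6.07+3.17)/2 × 2 = 9.24
  Sum = 26.5875 µg/mL·hr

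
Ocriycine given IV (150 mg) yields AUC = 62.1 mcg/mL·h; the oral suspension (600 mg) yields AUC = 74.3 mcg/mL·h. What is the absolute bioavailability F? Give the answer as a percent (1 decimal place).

F = 29.9%

F = (AUC_ev / D_ev) / (AUC_iv / D_iv)
  = (74.3/600) / (62.1/150)
  = 0.123833 / 0.414 = 0.2991
  = 29.91%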